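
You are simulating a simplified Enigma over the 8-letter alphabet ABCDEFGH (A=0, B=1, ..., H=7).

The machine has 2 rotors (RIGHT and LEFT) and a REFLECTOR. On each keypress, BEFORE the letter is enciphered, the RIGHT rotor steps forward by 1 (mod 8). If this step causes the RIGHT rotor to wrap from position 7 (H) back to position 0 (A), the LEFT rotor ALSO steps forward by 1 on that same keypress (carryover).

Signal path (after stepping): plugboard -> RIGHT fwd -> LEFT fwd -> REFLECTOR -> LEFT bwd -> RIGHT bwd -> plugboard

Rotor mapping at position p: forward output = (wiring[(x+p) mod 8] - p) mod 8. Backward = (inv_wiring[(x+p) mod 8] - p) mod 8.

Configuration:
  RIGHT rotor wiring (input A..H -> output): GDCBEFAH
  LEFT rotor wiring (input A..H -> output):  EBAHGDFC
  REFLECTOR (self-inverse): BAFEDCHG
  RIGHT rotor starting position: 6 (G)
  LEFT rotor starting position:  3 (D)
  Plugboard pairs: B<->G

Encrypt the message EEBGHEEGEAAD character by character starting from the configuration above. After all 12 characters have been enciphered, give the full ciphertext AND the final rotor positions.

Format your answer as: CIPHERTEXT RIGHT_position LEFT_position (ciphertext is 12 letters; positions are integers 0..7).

Answer: FCFEACHFCCBA 2 5

Derivation:
Char 1 ('E'): step: R->7, L=3; E->plug->E->R->C->L->A->refl->B->L'->F->R'->F->plug->F
Char 2 ('E'): step: R->0, L->4 (L advanced); E->plug->E->R->E->L->A->refl->B->L'->C->R'->C->plug->C
Char 3 ('B'): step: R->1, L=4; B->plug->G->R->G->L->E->refl->D->L'->H->R'->F->plug->F
Char 4 ('G'): step: R->2, L=4; G->plug->B->R->H->L->D->refl->E->L'->G->R'->E->plug->E
Char 5 ('H'): step: R->3, L=4; H->plug->H->R->H->L->D->refl->E->L'->G->R'->A->plug->A
Char 6 ('E'): step: R->4, L=4; E->plug->E->R->C->L->B->refl->A->L'->E->R'->C->plug->C
Char 7 ('E'): step: R->5, L=4; E->plug->E->R->G->L->E->refl->D->L'->H->R'->H->plug->H
Char 8 ('G'): step: R->6, L=4; G->plug->B->R->B->L->H->refl->G->L'->D->R'->F->plug->F
Char 9 ('E'): step: R->7, L=4; E->plug->E->R->C->L->B->refl->A->L'->E->R'->C->plug->C
Char 10 ('A'): step: R->0, L->5 (L advanced); A->plug->A->R->G->L->C->refl->F->L'->C->R'->C->plug->C
Char 11 ('A'): step: R->1, L=5; A->plug->A->R->C->L->F->refl->C->L'->G->R'->G->plug->B
Char 12 ('D'): step: R->2, L=5; D->plug->D->R->D->L->H->refl->G->L'->A->R'->A->plug->A
Final: ciphertext=FCFEACHFCCBA, RIGHT=2, LEFT=5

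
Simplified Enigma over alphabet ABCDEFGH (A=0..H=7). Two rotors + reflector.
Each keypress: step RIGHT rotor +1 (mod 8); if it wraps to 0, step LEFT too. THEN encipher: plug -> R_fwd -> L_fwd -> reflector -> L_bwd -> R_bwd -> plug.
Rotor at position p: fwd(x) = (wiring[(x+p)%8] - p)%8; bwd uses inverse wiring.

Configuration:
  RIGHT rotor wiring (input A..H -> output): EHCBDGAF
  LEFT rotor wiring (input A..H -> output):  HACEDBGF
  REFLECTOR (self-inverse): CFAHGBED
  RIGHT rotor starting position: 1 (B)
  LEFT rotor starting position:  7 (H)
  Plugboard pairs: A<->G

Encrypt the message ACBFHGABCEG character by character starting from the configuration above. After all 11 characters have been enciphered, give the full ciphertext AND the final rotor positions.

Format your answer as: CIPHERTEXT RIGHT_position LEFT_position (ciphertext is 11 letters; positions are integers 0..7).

Answer: DHCCAHGDAFH 4 0

Derivation:
Char 1 ('A'): step: R->2, L=7; A->plug->G->R->C->L->B->refl->F->L'->E->R'->D->plug->D
Char 2 ('C'): step: R->3, L=7; C->plug->C->R->D->L->D->refl->H->L'->H->R'->H->plug->H
Char 3 ('B'): step: R->4, L=7; B->plug->B->R->C->L->B->refl->F->L'->E->R'->C->plug->C
Char 4 ('F'): step: R->5, L=7; F->plug->F->R->F->L->E->refl->G->L'->A->R'->C->plug->C
Char 5 ('H'): step: R->6, L=7; H->plug->H->R->A->L->G->refl->E->L'->F->R'->G->plug->A
Char 6 ('G'): step: R->7, L=7; G->plug->A->R->G->L->C->refl->A->L'->B->R'->H->plug->H
Char 7 ('A'): step: R->0, L->0 (L advanced); A->plug->G->R->A->L->H->refl->D->L'->E->R'->A->plug->G
Char 8 ('B'): step: R->1, L=0; B->plug->B->R->B->L->A->refl->C->L'->C->R'->D->plug->D
Char 9 ('C'): step: R->2, L=0; C->plug->C->R->B->L->A->refl->C->L'->C->R'->G->plug->A
Char 10 ('E'): step: R->3, L=0; E->plug->E->R->C->L->C->refl->A->L'->B->R'->F->plug->F
Char 11 ('G'): step: R->4, L=0; G->plug->A->R->H->L->F->refl->B->L'->F->R'->H->plug->H
Final: ciphertext=DHCCAHGDAFH, RIGHT=4, LEFT=0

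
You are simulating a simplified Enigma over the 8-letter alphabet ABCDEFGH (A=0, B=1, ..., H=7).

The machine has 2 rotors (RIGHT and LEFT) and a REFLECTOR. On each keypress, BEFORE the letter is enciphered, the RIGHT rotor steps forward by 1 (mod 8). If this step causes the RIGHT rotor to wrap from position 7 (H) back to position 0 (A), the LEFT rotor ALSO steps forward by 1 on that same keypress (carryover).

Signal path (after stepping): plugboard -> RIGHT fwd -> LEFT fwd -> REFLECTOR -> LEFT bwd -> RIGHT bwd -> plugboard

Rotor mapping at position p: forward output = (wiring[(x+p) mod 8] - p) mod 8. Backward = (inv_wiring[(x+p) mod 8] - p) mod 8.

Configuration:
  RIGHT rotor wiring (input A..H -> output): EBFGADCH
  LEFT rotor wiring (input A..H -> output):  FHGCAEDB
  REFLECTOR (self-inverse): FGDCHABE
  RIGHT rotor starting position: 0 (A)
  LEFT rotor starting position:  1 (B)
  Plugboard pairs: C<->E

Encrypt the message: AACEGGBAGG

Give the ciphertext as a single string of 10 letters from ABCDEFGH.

Char 1 ('A'): step: R->1, L=1; A->plug->A->R->A->L->G->refl->B->L'->C->R'->E->plug->C
Char 2 ('A'): step: R->2, L=1; A->plug->A->R->D->L->H->refl->E->L'->H->R'->H->plug->H
Char 3 ('C'): step: R->3, L=1; C->plug->E->R->E->L->D->refl->C->L'->F->R'->B->plug->B
Char 4 ('E'): step: R->4, L=1; E->plug->C->R->G->L->A->refl->F->L'->B->R'->G->plug->G
Char 5 ('G'): step: R->5, L=1; G->plug->G->R->B->L->F->refl->A->L'->G->R'->A->plug->A
Char 6 ('G'): step: R->6, L=1; G->plug->G->R->C->L->B->refl->G->L'->A->R'->F->plug->F
Char 7 ('B'): step: R->7, L=1; B->plug->B->R->F->L->C->refl->D->L'->E->R'->G->plug->G
Char 8 ('A'): step: R->0, L->2 (L advanced); A->plug->A->R->E->L->B->refl->G->L'->C->R'->G->plug->G
Char 9 ('G'): step: R->1, L=2; G->plug->G->R->G->L->D->refl->C->L'->D->R'->H->plug->H
Char 10 ('G'): step: R->2, L=2; G->plug->G->R->C->L->G->refl->B->L'->E->R'->B->plug->B

Answer: CHBGAFGGHB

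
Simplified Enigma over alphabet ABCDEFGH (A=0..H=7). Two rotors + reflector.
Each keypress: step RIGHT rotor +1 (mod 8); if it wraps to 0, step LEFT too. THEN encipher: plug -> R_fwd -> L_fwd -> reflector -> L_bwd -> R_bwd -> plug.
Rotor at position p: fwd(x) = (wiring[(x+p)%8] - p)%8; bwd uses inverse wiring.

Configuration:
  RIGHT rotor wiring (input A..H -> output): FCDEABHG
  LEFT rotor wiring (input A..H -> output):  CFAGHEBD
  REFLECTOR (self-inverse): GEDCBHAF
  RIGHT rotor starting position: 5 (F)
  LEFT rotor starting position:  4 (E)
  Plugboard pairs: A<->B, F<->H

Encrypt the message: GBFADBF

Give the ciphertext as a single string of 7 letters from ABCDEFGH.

Answer: FFHFECC

Derivation:
Char 1 ('G'): step: R->6, L=4; G->plug->G->R->C->L->F->refl->H->L'->D->R'->H->plug->F
Char 2 ('B'): step: R->7, L=4; B->plug->A->R->H->L->C->refl->D->L'->A->R'->H->plug->F
Char 3 ('F'): step: R->0, L->5 (L advanced); F->plug->H->R->G->L->B->refl->E->L'->B->R'->F->plug->H
Char 4 ('A'): step: R->1, L=5; A->plug->B->R->C->L->G->refl->A->L'->E->R'->H->plug->F
Char 5 ('D'): step: R->2, L=5; D->plug->D->R->H->L->C->refl->D->L'->F->R'->E->plug->E
Char 6 ('B'): step: R->3, L=5; B->plug->A->R->B->L->E->refl->B->L'->G->R'->C->plug->C
Char 7 ('F'): step: R->4, L=5; F->plug->H->R->A->L->H->refl->F->L'->D->R'->C->plug->C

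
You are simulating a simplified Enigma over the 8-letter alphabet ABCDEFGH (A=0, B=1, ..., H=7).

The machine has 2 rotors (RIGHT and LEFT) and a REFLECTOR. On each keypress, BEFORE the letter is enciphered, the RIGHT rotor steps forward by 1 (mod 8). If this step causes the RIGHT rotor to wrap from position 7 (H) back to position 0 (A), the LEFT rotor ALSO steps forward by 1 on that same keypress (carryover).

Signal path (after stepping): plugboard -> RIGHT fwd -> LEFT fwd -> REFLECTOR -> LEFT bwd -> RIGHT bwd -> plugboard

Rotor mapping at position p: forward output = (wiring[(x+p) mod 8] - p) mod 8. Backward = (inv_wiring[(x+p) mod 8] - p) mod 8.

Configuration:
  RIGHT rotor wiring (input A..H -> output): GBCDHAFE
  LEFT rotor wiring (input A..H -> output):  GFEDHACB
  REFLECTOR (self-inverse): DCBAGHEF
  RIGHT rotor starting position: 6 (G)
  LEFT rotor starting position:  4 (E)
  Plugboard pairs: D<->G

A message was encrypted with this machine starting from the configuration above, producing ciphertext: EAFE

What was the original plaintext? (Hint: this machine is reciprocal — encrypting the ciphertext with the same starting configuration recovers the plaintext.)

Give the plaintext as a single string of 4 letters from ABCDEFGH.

Answer: ACAH

Derivation:
Char 1 ('E'): step: R->7, L=4; E->plug->E->R->E->L->C->refl->B->L'->F->R'->A->plug->A
Char 2 ('A'): step: R->0, L->5 (L advanced); A->plug->A->R->G->L->G->refl->E->L'->C->R'->C->plug->C
Char 3 ('F'): step: R->1, L=5; F->plug->F->R->E->L->A->refl->D->L'->A->R'->A->plug->A
Char 4 ('E'): step: R->2, L=5; E->plug->E->R->D->L->B->refl->C->L'->H->R'->H->plug->H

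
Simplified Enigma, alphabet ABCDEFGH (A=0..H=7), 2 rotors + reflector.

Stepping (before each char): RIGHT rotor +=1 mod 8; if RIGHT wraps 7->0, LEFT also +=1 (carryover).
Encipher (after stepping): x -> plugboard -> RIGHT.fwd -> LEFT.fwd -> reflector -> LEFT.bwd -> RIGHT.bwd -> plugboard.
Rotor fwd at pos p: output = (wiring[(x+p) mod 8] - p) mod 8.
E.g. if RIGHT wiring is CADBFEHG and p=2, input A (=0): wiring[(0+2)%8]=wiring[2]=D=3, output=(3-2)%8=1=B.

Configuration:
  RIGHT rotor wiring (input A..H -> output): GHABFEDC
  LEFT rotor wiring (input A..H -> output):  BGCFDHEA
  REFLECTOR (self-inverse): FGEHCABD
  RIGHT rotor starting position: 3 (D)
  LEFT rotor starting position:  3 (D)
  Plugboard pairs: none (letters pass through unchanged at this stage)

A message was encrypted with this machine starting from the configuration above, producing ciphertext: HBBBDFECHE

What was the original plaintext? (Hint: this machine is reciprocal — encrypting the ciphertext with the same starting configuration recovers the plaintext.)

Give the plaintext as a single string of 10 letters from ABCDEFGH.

Answer: FADFCDFDFG

Derivation:
Char 1 ('H'): step: R->4, L=3; H->plug->H->R->F->L->G->refl->B->L'->D->R'->F->plug->F
Char 2 ('B'): step: R->5, L=3; B->plug->B->R->G->L->D->refl->H->L'->H->R'->A->plug->A
Char 3 ('B'): step: R->6, L=3; B->plug->B->R->E->L->F->refl->A->L'->B->R'->D->plug->D
Char 4 ('B'): step: R->7, L=3; B->plug->B->R->H->L->H->refl->D->L'->G->R'->F->plug->F
Char 5 ('D'): step: R->0, L->4 (L advanced); D->plug->D->R->B->L->D->refl->H->L'->A->R'->C->plug->C
Char 6 ('F'): step: R->1, L=4; F->plug->F->R->C->L->A->refl->F->L'->E->R'->D->plug->D
Char 7 ('E'): step: R->2, L=4; E->plug->E->R->B->L->D->refl->H->L'->A->R'->F->plug->F
Char 8 ('C'): step: R->3, L=4; C->plug->C->R->B->L->D->refl->H->L'->A->R'->D->plug->D
Char 9 ('H'): step: R->4, L=4; H->plug->H->R->F->L->C->refl->E->L'->D->R'->F->plug->F
Char 10 ('E'): step: R->5, L=4; E->plug->E->R->C->L->A->refl->F->L'->E->R'->G->plug->G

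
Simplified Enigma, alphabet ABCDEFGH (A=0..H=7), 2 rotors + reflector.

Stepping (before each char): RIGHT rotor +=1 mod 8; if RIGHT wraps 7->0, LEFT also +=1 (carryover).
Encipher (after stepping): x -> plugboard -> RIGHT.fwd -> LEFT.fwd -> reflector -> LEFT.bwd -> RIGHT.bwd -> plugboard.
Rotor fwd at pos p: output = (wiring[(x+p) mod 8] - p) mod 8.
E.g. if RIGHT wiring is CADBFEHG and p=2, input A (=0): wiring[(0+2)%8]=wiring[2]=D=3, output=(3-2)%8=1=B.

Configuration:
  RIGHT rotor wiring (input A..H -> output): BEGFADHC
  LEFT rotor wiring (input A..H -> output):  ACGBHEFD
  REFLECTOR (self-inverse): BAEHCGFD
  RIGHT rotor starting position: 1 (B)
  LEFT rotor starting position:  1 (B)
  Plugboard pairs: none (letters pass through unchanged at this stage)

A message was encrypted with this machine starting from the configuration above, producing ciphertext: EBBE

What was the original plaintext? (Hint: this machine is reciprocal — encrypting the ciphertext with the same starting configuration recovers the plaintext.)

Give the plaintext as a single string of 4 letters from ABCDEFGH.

Answer: CFAD

Derivation:
Char 1 ('E'): step: R->2, L=1; E->plug->E->R->F->L->E->refl->C->L'->G->R'->C->plug->C
Char 2 ('B'): step: R->3, L=1; B->plug->B->R->F->L->E->refl->C->L'->G->R'->F->plug->F
Char 3 ('B'): step: R->4, L=1; B->plug->B->R->H->L->H->refl->D->L'->E->R'->A->plug->A
Char 4 ('E'): step: R->5, L=1; E->plug->E->R->H->L->H->refl->D->L'->E->R'->D->plug->D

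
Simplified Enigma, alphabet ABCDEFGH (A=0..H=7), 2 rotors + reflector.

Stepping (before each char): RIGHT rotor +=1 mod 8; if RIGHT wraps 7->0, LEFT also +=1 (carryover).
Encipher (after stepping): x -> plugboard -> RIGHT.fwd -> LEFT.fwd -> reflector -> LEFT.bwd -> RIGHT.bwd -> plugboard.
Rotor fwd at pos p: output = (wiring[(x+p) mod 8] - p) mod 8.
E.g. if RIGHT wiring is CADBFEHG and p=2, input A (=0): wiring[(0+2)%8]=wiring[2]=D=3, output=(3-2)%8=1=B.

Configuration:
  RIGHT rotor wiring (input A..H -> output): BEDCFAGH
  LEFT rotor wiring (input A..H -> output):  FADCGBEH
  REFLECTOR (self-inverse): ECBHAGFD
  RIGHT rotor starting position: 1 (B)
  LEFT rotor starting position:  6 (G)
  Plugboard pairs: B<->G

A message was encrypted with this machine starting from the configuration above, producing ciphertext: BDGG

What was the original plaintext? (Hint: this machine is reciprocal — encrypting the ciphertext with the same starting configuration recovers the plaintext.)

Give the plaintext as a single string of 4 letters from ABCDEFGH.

Answer: HBFA

Derivation:
Char 1 ('B'): step: R->2, L=6; B->plug->G->R->H->L->D->refl->H->L'->C->R'->H->plug->H
Char 2 ('D'): step: R->3, L=6; D->plug->D->R->D->L->C->refl->B->L'->B->R'->G->plug->B
Char 3 ('G'): step: R->4, L=6; G->plug->B->R->E->L->F->refl->G->L'->A->R'->F->plug->F
Char 4 ('G'): step: R->5, L=6; G->plug->B->R->B->L->B->refl->C->L'->D->R'->A->plug->A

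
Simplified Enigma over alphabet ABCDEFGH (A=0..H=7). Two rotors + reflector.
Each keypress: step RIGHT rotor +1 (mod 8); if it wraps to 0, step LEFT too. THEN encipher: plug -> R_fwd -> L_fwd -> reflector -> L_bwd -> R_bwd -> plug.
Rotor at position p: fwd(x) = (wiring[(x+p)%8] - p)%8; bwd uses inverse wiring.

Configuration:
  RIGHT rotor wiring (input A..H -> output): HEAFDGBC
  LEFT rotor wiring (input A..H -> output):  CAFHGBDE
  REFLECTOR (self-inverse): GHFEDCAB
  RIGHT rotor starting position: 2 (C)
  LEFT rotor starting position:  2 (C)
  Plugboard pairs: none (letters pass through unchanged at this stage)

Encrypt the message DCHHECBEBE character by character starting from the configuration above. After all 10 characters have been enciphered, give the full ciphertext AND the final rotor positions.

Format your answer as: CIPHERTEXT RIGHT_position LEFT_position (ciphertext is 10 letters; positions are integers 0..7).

Answer: EHEEGGHAGB 4 3

Derivation:
Char 1 ('D'): step: R->3, L=2; D->plug->D->R->G->L->A->refl->G->L'->H->R'->E->plug->E
Char 2 ('C'): step: R->4, L=2; C->plug->C->R->F->L->C->refl->F->L'->B->R'->H->plug->H
Char 3 ('H'): step: R->5, L=2; H->plug->H->R->G->L->A->refl->G->L'->H->R'->E->plug->E
Char 4 ('H'): step: R->6, L=2; H->plug->H->R->A->L->D->refl->E->L'->C->R'->E->plug->E
Char 5 ('E'): step: R->7, L=2; E->plug->E->R->G->L->A->refl->G->L'->H->R'->G->plug->G
Char 6 ('C'): step: R->0, L->3 (L advanced); C->plug->C->R->A->L->E->refl->D->L'->B->R'->G->plug->G
Char 7 ('B'): step: R->1, L=3; B->plug->B->R->H->L->C->refl->F->L'->G->R'->H->plug->H
Char 8 ('E'): step: R->2, L=3; E->plug->E->R->H->L->C->refl->F->L'->G->R'->A->plug->A
Char 9 ('B'): step: R->3, L=3; B->plug->B->R->A->L->E->refl->D->L'->B->R'->G->plug->G
Char 10 ('E'): step: R->4, L=3; E->plug->E->R->D->L->A->refl->G->L'->C->R'->B->plug->B
Final: ciphertext=EHEEGGHAGB, RIGHT=4, LEFT=3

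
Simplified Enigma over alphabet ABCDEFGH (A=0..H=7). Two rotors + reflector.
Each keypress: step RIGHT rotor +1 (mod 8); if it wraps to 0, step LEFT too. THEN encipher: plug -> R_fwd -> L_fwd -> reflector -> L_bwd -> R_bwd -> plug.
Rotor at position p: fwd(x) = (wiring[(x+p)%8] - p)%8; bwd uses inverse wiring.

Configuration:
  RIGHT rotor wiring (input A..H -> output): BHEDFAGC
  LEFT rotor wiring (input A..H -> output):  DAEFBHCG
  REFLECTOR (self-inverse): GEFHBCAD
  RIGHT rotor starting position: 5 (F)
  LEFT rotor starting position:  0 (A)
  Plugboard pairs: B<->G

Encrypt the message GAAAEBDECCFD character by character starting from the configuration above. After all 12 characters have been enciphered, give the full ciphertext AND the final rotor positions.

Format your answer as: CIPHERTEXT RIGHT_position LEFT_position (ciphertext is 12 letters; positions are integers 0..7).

Answer: HFFECDHCGBDE 1 2

Derivation:
Char 1 ('G'): step: R->6, L=0; G->plug->B->R->E->L->B->refl->E->L'->C->R'->H->plug->H
Char 2 ('A'): step: R->7, L=0; A->plug->A->R->D->L->F->refl->C->L'->G->R'->F->plug->F
Char 3 ('A'): step: R->0, L->1 (L advanced); A->plug->A->R->B->L->D->refl->H->L'->A->R'->F->plug->F
Char 4 ('A'): step: R->1, L=1; A->plug->A->R->G->L->F->refl->C->L'->H->R'->E->plug->E
Char 5 ('E'): step: R->2, L=1; E->plug->E->R->E->L->G->refl->A->L'->D->R'->C->plug->C
Char 6 ('B'): step: R->3, L=1; B->plug->G->R->E->L->G->refl->A->L'->D->R'->D->plug->D
Char 7 ('D'): step: R->4, L=1; D->plug->D->R->G->L->F->refl->C->L'->H->R'->H->plug->H
Char 8 ('E'): step: R->5, L=1; E->plug->E->R->C->L->E->refl->B->L'->F->R'->C->plug->C
Char 9 ('C'): step: R->6, L=1; C->plug->C->R->D->L->A->refl->G->L'->E->R'->B->plug->G
Char 10 ('C'): step: R->7, L=1; C->plug->C->R->A->L->H->refl->D->L'->B->R'->G->plug->B
Char 11 ('F'): step: R->0, L->2 (L advanced); F->plug->F->R->A->L->C->refl->F->L'->D->R'->D->plug->D
Char 12 ('D'): step: R->1, L=2; D->plug->D->R->E->L->A->refl->G->L'->H->R'->E->plug->E
Final: ciphertext=HFFECDHCGBDE, RIGHT=1, LEFT=2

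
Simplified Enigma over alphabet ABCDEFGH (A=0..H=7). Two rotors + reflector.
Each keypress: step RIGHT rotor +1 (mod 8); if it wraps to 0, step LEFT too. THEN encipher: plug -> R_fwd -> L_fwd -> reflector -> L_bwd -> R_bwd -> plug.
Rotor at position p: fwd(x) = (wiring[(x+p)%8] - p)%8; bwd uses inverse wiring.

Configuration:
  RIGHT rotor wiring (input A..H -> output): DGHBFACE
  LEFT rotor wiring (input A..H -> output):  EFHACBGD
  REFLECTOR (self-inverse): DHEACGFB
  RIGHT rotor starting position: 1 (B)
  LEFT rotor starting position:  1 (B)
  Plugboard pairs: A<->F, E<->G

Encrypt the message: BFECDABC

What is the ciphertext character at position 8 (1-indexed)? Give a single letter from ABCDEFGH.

Char 1 ('B'): step: R->2, L=1; B->plug->B->R->H->L->D->refl->A->L'->E->R'->H->plug->H
Char 2 ('F'): step: R->3, L=1; F->plug->A->R->G->L->C->refl->E->L'->A->R'->F->plug->A
Char 3 ('E'): step: R->4, L=1; E->plug->G->R->D->L->B->refl->H->L'->C->R'->F->plug->A
Char 4 ('C'): step: R->5, L=1; C->plug->C->R->H->L->D->refl->A->L'->E->R'->G->plug->E
Char 5 ('D'): step: R->6, L=1; D->plug->D->R->A->L->E->refl->C->L'->G->R'->B->plug->B
Char 6 ('A'): step: R->7, L=1; A->plug->F->R->G->L->C->refl->E->L'->A->R'->D->plug->D
Char 7 ('B'): step: R->0, L->2 (L advanced); B->plug->B->R->G->L->C->refl->E->L'->E->R'->H->plug->H
Char 8 ('C'): step: R->1, L=2; C->plug->C->R->A->L->F->refl->G->L'->B->R'->F->plug->A

A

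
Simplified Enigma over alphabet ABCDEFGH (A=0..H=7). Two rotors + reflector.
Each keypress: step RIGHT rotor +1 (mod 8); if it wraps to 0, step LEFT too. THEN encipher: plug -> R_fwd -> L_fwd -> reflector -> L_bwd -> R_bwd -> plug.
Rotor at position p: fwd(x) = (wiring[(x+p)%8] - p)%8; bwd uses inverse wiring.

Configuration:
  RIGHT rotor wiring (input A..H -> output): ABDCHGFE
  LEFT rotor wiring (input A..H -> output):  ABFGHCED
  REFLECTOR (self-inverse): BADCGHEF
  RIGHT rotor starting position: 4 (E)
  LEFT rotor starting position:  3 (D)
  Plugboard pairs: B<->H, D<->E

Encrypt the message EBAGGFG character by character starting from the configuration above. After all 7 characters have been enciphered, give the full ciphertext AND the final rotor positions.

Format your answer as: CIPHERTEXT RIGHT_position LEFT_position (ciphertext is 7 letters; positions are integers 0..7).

Char 1 ('E'): step: R->5, L=3; E->plug->D->R->D->L->B->refl->A->L'->E->R'->E->plug->D
Char 2 ('B'): step: R->6, L=3; B->plug->H->R->A->L->D->refl->C->L'->H->R'->A->plug->A
Char 3 ('A'): step: R->7, L=3; A->plug->A->R->F->L->F->refl->H->L'->C->R'->C->plug->C
Char 4 ('G'): step: R->0, L->4 (L advanced); G->plug->G->R->F->L->F->refl->H->L'->D->R'->C->plug->C
Char 5 ('G'): step: R->1, L=4; G->plug->G->R->D->L->H->refl->F->L'->F->R'->E->plug->D
Char 6 ('F'): step: R->2, L=4; F->plug->F->R->C->L->A->refl->B->L'->G->R'->G->plug->G
Char 7 ('G'): step: R->3, L=4; G->plug->G->R->G->L->B->refl->A->L'->C->R'->D->plug->E
Final: ciphertext=DACCDGE, RIGHT=3, LEFT=4

Answer: DACCDGE 3 4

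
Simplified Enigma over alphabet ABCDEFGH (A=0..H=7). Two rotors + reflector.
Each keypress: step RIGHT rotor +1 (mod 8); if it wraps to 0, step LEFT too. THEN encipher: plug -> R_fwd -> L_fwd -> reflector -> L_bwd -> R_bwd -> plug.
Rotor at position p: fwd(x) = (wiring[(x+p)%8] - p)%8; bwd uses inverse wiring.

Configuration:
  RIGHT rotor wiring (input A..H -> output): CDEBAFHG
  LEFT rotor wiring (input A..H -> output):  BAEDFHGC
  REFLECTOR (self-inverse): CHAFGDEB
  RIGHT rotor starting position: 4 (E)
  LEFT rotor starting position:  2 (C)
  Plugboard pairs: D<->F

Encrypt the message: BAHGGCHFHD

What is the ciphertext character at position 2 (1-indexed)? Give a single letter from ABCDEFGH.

Char 1 ('B'): step: R->5, L=2; B->plug->B->R->C->L->D->refl->F->L'->D->R'->H->plug->H
Char 2 ('A'): step: R->6, L=2; A->plug->A->R->B->L->B->refl->H->L'->G->R'->E->plug->E

E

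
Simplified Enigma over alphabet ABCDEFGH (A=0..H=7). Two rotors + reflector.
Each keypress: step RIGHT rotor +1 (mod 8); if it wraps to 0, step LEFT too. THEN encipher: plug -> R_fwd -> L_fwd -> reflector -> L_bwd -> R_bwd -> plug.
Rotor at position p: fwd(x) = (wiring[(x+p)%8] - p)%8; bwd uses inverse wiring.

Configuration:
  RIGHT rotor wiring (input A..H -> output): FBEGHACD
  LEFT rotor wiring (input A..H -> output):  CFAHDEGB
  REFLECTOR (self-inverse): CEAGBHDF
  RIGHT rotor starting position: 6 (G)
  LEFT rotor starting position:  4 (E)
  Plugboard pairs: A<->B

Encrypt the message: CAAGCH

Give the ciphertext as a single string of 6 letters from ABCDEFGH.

Answer: GGBEDE

Derivation:
Char 1 ('C'): step: R->7, L=4; C->plug->C->R->C->L->C->refl->A->L'->B->R'->G->plug->G
Char 2 ('A'): step: R->0, L->5 (L advanced); A->plug->B->R->B->L->B->refl->E->L'->C->R'->G->plug->G
Char 3 ('A'): step: R->1, L=5; A->plug->B->R->D->L->F->refl->H->L'->A->R'->A->plug->B
Char 4 ('G'): step: R->2, L=5; G->plug->G->R->D->L->F->refl->H->L'->A->R'->E->plug->E
Char 5 ('C'): step: R->3, L=5; C->plug->C->R->F->L->D->refl->G->L'->H->R'->D->plug->D
Char 6 ('H'): step: R->4, L=5; H->plug->H->R->C->L->E->refl->B->L'->B->R'->E->plug->E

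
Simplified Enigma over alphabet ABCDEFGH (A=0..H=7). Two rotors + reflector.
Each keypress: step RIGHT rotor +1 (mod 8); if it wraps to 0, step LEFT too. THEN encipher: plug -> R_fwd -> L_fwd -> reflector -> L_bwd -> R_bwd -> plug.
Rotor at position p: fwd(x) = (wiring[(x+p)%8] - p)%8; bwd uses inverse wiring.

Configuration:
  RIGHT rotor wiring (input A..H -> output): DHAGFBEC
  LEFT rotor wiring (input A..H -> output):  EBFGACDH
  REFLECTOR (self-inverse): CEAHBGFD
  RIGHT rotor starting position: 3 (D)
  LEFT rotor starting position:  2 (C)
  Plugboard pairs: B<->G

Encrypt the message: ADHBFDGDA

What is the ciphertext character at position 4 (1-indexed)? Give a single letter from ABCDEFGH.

Char 1 ('A'): step: R->4, L=2; A->plug->A->R->B->L->E->refl->B->L'->E->R'->G->plug->B
Char 2 ('D'): step: R->5, L=2; D->plug->D->R->G->L->C->refl->A->L'->D->R'->F->plug->F
Char 3 ('H'): step: R->6, L=2; H->plug->H->R->D->L->A->refl->C->L'->G->R'->A->plug->A
Char 4 ('B'): step: R->7, L=2; B->plug->G->R->C->L->G->refl->F->L'->F->R'->H->plug->H

H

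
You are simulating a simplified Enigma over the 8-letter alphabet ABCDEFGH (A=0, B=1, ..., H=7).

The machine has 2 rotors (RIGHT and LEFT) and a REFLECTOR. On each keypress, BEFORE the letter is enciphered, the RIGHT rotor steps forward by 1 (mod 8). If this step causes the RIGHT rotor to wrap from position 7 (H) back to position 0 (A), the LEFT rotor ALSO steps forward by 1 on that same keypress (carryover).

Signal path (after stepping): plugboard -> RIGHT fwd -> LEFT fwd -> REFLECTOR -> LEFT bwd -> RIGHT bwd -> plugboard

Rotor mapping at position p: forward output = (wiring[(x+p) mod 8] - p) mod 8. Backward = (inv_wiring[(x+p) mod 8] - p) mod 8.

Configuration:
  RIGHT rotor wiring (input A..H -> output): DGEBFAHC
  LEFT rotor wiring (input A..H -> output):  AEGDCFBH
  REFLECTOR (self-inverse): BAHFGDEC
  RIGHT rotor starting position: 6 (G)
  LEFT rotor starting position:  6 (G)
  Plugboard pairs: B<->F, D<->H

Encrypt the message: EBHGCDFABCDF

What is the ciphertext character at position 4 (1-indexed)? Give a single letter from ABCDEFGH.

Char 1 ('E'): step: R->7, L=6; E->plug->E->R->C->L->C->refl->H->L'->H->R'->C->plug->C
Char 2 ('B'): step: R->0, L->7 (L advanced); B->plug->F->R->A->L->A->refl->B->L'->B->R'->D->plug->H
Char 3 ('H'): step: R->1, L=7; H->plug->D->R->E->L->E->refl->G->L'->G->R'->F->plug->B
Char 4 ('G'): step: R->2, L=7; G->plug->G->R->B->L->B->refl->A->L'->A->R'->F->plug->B

B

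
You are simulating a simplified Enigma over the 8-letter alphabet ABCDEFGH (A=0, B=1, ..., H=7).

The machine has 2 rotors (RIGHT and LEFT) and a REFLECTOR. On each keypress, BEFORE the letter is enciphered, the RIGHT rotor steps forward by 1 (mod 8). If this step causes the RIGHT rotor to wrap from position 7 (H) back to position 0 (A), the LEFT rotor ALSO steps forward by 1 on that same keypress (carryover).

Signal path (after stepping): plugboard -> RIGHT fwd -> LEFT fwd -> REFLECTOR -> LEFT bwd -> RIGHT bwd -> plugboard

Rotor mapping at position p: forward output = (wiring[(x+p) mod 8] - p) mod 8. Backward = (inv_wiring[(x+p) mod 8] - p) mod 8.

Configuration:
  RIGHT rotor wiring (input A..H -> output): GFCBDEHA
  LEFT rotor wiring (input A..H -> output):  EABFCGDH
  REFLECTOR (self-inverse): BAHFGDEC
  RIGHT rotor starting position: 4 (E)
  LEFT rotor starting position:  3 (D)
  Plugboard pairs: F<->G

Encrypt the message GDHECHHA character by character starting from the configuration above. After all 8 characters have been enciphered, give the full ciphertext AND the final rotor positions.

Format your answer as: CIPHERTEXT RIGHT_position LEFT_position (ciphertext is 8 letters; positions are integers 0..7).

Answer: CEAAHGDD 4 4

Derivation:
Char 1 ('G'): step: R->5, L=3; G->plug->F->R->F->L->B->refl->A->L'->D->R'->C->plug->C
Char 2 ('D'): step: R->6, L=3; D->plug->D->R->H->L->G->refl->E->L'->E->R'->E->plug->E
Char 3 ('H'): step: R->7, L=3; H->plug->H->R->A->L->C->refl->H->L'->B->R'->A->plug->A
Char 4 ('E'): step: R->0, L->4 (L advanced); E->plug->E->R->D->L->D->refl->F->L'->G->R'->A->plug->A
Char 5 ('C'): step: R->1, L=4; C->plug->C->R->A->L->G->refl->E->L'->F->R'->H->plug->H
Char 6 ('H'): step: R->2, L=4; H->plug->H->R->D->L->D->refl->F->L'->G->R'->F->plug->G
Char 7 ('H'): step: R->3, L=4; H->plug->H->R->H->L->B->refl->A->L'->E->R'->D->plug->D
Char 8 ('A'): step: R->4, L=4; A->plug->A->R->H->L->B->refl->A->L'->E->R'->D->plug->D
Final: ciphertext=CEAAHGDD, RIGHT=4, LEFT=4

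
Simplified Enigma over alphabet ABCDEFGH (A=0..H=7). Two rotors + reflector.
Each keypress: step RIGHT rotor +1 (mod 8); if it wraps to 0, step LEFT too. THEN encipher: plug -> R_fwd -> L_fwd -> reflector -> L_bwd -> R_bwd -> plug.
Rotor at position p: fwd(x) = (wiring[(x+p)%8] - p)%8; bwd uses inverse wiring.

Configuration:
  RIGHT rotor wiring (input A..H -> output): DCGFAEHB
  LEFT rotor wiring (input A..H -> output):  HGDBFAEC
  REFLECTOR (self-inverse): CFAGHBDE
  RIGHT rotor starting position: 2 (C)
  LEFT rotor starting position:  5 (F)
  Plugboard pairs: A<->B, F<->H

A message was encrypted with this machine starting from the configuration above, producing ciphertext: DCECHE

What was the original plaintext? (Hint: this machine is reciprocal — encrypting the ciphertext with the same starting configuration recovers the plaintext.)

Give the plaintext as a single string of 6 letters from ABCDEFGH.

Char 1 ('D'): step: R->3, L=5; D->plug->D->R->E->L->B->refl->F->L'->C->R'->A->plug->B
Char 2 ('C'): step: R->4, L=5; C->plug->C->R->D->L->C->refl->A->L'->H->R'->E->plug->E
Char 3 ('E'): step: R->5, L=5; E->plug->E->R->F->L->G->refl->D->L'->A->R'->G->plug->G
Char 4 ('C'): step: R->6, L=5; C->plug->C->R->F->L->G->refl->D->L'->A->R'->E->plug->E
Char 5 ('H'): step: R->7, L=5; H->plug->F->R->B->L->H->refl->E->L'->G->R'->E->plug->E
Char 6 ('E'): step: R->0, L->6 (L advanced); E->plug->E->R->A->L->G->refl->D->L'->F->R'->D->plug->D

Answer: BEGEED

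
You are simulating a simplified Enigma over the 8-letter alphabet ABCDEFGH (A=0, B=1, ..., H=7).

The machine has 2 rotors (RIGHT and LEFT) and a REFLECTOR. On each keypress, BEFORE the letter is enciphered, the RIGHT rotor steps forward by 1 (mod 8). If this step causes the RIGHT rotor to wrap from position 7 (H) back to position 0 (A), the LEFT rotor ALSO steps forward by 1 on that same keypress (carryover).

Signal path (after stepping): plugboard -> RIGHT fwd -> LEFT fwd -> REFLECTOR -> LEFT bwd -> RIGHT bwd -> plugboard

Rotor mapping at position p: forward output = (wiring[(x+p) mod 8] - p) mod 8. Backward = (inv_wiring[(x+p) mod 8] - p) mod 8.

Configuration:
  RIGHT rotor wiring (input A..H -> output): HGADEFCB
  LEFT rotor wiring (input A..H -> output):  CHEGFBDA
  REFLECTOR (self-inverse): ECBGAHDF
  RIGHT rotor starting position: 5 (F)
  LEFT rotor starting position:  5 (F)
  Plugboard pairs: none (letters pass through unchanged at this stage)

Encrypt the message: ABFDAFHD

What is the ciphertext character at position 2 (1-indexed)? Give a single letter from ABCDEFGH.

Char 1 ('A'): step: R->6, L=5; A->plug->A->R->E->L->C->refl->B->L'->G->R'->G->plug->G
Char 2 ('B'): step: R->7, L=5; B->plug->B->R->A->L->E->refl->A->L'->H->R'->C->plug->C

C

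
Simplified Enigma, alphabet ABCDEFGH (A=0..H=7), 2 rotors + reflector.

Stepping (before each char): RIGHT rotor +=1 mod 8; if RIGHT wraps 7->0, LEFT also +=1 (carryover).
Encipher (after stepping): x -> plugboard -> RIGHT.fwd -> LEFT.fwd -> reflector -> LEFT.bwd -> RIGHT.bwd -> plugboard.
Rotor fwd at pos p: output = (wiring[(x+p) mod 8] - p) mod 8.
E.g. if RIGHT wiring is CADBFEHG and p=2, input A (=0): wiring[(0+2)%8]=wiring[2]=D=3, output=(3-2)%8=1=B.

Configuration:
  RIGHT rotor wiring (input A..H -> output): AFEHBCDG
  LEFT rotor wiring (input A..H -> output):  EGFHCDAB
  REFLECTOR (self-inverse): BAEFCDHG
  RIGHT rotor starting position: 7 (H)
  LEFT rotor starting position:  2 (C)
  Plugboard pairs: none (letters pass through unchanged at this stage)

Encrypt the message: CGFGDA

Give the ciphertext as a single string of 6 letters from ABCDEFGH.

Answer: EFEFAG

Derivation:
Char 1 ('C'): step: R->0, L->3 (L advanced); C->plug->C->R->E->L->G->refl->H->L'->B->R'->E->plug->E
Char 2 ('G'): step: R->1, L=3; G->plug->G->R->F->L->B->refl->A->L'->C->R'->F->plug->F
Char 3 ('F'): step: R->2, L=3; F->plug->F->R->E->L->G->refl->H->L'->B->R'->E->plug->E
Char 4 ('G'): step: R->3, L=3; G->plug->G->R->C->L->A->refl->B->L'->F->R'->F->plug->F
Char 5 ('D'): step: R->4, L=3; D->plug->D->R->C->L->A->refl->B->L'->F->R'->A->plug->A
Char 6 ('A'): step: R->5, L=3; A->plug->A->R->F->L->B->refl->A->L'->C->R'->G->plug->G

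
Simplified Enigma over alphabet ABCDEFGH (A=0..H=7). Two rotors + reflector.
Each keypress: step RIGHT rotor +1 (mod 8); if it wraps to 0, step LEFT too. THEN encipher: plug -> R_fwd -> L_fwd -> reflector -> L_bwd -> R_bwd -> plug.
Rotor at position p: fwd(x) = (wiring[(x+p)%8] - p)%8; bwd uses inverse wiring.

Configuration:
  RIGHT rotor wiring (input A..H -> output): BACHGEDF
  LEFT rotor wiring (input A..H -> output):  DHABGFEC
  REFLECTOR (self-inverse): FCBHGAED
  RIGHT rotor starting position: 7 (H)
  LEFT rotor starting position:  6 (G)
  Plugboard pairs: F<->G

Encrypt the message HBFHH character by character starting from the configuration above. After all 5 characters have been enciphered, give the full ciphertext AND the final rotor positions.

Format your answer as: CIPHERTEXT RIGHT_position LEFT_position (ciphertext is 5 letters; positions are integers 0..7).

Answer: BCDEG 4 7

Derivation:
Char 1 ('H'): step: R->0, L->7 (L advanced); H->plug->H->R->F->L->H->refl->D->L'->A->R'->B->plug->B
Char 2 ('B'): step: R->1, L=7; B->plug->B->R->B->L->E->refl->G->L'->G->R'->C->plug->C
Char 3 ('F'): step: R->2, L=7; F->plug->G->R->H->L->F->refl->A->L'->C->R'->D->plug->D
Char 4 ('H'): step: R->3, L=7; H->plug->H->R->H->L->F->refl->A->L'->C->R'->E->plug->E
Char 5 ('H'): step: R->4, L=7; H->plug->H->R->D->L->B->refl->C->L'->E->R'->F->plug->G
Final: ciphertext=BCDEG, RIGHT=4, LEFT=7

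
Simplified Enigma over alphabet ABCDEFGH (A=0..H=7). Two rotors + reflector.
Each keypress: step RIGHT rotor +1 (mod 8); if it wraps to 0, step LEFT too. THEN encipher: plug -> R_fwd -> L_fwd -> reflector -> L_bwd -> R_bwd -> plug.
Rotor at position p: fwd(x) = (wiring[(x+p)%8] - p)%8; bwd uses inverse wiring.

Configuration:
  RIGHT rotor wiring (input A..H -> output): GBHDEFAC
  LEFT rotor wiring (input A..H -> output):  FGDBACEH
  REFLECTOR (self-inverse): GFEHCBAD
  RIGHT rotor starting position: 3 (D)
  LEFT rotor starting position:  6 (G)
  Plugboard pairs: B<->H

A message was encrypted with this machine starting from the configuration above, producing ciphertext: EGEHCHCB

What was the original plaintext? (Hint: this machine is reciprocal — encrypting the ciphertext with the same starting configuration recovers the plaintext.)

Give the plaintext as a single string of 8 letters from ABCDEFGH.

Char 1 ('E'): step: R->4, L=6; E->plug->E->R->C->L->H->refl->D->L'->F->R'->F->plug->F
Char 2 ('G'): step: R->5, L=6; G->plug->G->R->G->L->C->refl->E->L'->H->R'->H->plug->B
Char 3 ('E'): step: R->6, L=6; E->plug->E->R->B->L->B->refl->F->L'->E->R'->B->plug->H
Char 4 ('H'): step: R->7, L=6; H->plug->B->R->H->L->E->refl->C->L'->G->R'->G->plug->G
Char 5 ('C'): step: R->0, L->7 (L advanced); C->plug->C->R->H->L->F->refl->B->L'->F->R'->F->plug->F
Char 6 ('H'): step: R->1, L=7; H->plug->B->R->G->L->D->refl->H->L'->C->R'->C->plug->C
Char 7 ('C'): step: R->2, L=7; C->plug->C->R->C->L->H->refl->D->L'->G->R'->E->plug->E
Char 8 ('B'): step: R->3, L=7; B->plug->H->R->E->L->C->refl->E->L'->D->R'->F->plug->F

Answer: FBHGFCEF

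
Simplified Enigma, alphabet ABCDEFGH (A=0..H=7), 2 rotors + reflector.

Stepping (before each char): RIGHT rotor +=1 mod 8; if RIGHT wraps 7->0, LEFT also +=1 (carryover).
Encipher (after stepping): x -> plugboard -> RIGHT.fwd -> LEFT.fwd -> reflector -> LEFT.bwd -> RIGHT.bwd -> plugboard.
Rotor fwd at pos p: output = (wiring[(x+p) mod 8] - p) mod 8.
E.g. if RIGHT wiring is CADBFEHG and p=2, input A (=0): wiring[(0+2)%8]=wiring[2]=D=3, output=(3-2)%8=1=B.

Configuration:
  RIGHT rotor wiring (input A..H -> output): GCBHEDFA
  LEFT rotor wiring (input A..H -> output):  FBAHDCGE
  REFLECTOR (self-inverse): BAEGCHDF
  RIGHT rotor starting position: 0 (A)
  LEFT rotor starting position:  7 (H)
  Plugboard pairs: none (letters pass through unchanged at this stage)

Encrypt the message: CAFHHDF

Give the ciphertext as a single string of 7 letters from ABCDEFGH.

Answer: AHADBED

Derivation:
Char 1 ('C'): step: R->1, L=7; C->plug->C->R->G->L->D->refl->G->L'->B->R'->A->plug->A
Char 2 ('A'): step: R->2, L=7; A->plug->A->R->H->L->H->refl->F->L'->A->R'->H->plug->H
Char 3 ('F'): step: R->3, L=7; F->plug->F->R->D->L->B->refl->A->L'->E->R'->A->plug->A
Char 4 ('H'): step: R->4, L=7; H->plug->H->R->D->L->B->refl->A->L'->E->R'->D->plug->D
Char 5 ('H'): step: R->5, L=7; H->plug->H->R->H->L->H->refl->F->L'->A->R'->B->plug->B
Char 6 ('D'): step: R->6, L=7; D->plug->D->R->E->L->A->refl->B->L'->D->R'->E->plug->E
Char 7 ('F'): step: R->7, L=7; F->plug->F->R->F->L->E->refl->C->L'->C->R'->D->plug->D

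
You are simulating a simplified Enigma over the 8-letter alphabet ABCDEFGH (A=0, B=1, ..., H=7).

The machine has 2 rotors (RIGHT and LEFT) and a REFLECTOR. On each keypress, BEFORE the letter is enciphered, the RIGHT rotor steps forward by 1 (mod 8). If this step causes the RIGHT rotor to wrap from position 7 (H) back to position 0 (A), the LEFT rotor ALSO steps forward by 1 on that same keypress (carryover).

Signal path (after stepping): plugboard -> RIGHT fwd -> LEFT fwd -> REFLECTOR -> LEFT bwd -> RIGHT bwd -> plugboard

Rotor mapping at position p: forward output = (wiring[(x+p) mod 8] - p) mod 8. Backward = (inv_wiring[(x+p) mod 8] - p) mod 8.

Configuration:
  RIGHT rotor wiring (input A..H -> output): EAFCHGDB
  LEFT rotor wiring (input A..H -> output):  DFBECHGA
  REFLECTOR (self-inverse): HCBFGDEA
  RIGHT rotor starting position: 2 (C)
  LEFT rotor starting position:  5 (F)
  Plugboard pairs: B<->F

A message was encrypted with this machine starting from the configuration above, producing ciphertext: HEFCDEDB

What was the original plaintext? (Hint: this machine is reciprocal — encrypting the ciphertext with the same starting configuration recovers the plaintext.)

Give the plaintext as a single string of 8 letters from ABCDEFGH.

Answer: AGCBHHEE

Derivation:
Char 1 ('H'): step: R->3, L=5; H->plug->H->R->C->L->D->refl->F->L'->H->R'->A->plug->A
Char 2 ('E'): step: R->4, L=5; E->plug->E->R->A->L->C->refl->B->L'->B->R'->G->plug->G
Char 3 ('F'): step: R->5, L=5; F->plug->B->R->G->L->H->refl->A->L'->E->R'->C->plug->C
Char 4 ('C'): step: R->6, L=5; C->plug->C->R->G->L->H->refl->A->L'->E->R'->F->plug->B
Char 5 ('D'): step: R->7, L=5; D->plug->D->R->G->L->H->refl->A->L'->E->R'->H->plug->H
Char 6 ('E'): step: R->0, L->6 (L advanced); E->plug->E->R->H->L->B->refl->C->L'->B->R'->H->plug->H
Char 7 ('D'): step: R->1, L=6; D->plug->D->R->G->L->E->refl->G->L'->F->R'->E->plug->E
Char 8 ('B'): step: R->2, L=6; B->plug->F->R->H->L->B->refl->C->L'->B->R'->E->plug->E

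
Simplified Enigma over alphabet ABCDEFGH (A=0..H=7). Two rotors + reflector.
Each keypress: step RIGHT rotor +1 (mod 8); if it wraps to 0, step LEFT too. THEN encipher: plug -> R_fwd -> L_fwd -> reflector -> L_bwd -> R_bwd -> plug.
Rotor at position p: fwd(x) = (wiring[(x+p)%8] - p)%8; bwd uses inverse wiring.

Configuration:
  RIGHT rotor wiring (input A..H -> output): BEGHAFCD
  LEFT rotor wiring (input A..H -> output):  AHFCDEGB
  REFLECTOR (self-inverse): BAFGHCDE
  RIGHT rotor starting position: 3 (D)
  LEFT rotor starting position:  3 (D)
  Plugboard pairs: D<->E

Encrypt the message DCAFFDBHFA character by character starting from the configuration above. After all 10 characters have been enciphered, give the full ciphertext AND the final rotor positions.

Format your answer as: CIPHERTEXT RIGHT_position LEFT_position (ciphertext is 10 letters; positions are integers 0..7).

Answer: EACBEHGCAE 5 4

Derivation:
Char 1 ('D'): step: R->4, L=3; D->plug->E->R->F->L->F->refl->C->L'->H->R'->D->plug->E
Char 2 ('C'): step: R->5, L=3; C->plug->C->R->G->L->E->refl->H->L'->A->R'->A->plug->A
Char 3 ('A'): step: R->6, L=3; A->plug->A->R->E->L->G->refl->D->L'->D->R'->C->plug->C
Char 4 ('F'): step: R->7, L=3; F->plug->F->R->B->L->A->refl->B->L'->C->R'->B->plug->B
Char 5 ('F'): step: R->0, L->4 (L advanced); F->plug->F->R->F->L->D->refl->G->L'->H->R'->D->plug->E
Char 6 ('D'): step: R->1, L=4; D->plug->E->R->E->L->E->refl->H->L'->A->R'->H->plug->H
Char 7 ('B'): step: R->2, L=4; B->plug->B->R->F->L->D->refl->G->L'->H->R'->G->plug->G
Char 8 ('H'): step: R->3, L=4; H->plug->H->R->D->L->F->refl->C->L'->C->R'->C->plug->C
Char 9 ('F'): step: R->4, L=4; F->plug->F->R->A->L->H->refl->E->L'->E->R'->A->plug->A
Char 10 ('A'): step: R->5, L=4; A->plug->A->R->A->L->H->refl->E->L'->E->R'->D->plug->E
Final: ciphertext=EACBEHGCAE, RIGHT=5, LEFT=4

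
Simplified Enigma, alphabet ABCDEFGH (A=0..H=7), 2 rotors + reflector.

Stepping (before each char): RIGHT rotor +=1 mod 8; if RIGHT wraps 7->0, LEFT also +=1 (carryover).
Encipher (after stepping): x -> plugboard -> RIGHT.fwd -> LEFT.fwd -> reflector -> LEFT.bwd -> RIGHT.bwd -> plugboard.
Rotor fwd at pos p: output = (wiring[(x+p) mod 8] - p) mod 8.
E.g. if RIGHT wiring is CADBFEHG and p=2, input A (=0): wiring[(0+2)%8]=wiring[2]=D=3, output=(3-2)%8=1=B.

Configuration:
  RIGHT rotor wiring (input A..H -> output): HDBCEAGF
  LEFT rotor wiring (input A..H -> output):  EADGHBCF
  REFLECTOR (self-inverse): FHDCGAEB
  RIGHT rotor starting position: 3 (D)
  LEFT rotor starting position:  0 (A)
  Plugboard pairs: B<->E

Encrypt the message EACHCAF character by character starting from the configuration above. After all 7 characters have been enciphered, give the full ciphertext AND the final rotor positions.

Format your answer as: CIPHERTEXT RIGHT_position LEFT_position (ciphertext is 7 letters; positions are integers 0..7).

Char 1 ('E'): step: R->4, L=0; E->plug->B->R->E->L->H->refl->B->L'->F->R'->G->plug->G
Char 2 ('A'): step: R->5, L=0; A->plug->A->R->D->L->G->refl->E->L'->A->R'->C->plug->C
Char 3 ('C'): step: R->6, L=0; C->plug->C->R->B->L->A->refl->F->L'->H->R'->B->plug->E
Char 4 ('H'): step: R->7, L=0; H->plug->H->R->H->L->F->refl->A->L'->B->R'->G->plug->G
Char 5 ('C'): step: R->0, L->1 (L advanced); C->plug->C->R->B->L->C->refl->D->L'->H->R'->A->plug->A
Char 6 ('A'): step: R->1, L=1; A->plug->A->R->C->L->F->refl->A->L'->E->R'->G->plug->G
Char 7 ('F'): step: R->2, L=1; F->plug->F->R->D->L->G->refl->E->L'->G->R'->D->plug->D
Final: ciphertext=GCEGAGD, RIGHT=2, LEFT=1

Answer: GCEGAGD 2 1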